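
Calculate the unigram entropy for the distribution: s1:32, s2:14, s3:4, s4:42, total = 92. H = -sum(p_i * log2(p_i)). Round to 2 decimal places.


Computing entropy H = -sum(p_i * log2(p_i)):
  s1: p = 32/92 = 0.3478, -p*log2(p) = 0.5299
  s2: p = 14/92 = 0.1522, -p*log2(p) = 0.4133
  s3: p = 4/92 = 0.0435, -p*log2(p) = 0.1967
  s4: p = 42/92 = 0.4565, -p*log2(p) = 0.5164
H = sum of terms = 1.6563
Rounded to 2 decimals: 1.66

1.66


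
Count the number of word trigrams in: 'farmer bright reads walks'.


Word trigrams from [4] words:
  Trigram 1: (farmer bright reads)
  Trigram 2: (bright reads walks)
Total word trigrams: 4 - 2 = 2

2


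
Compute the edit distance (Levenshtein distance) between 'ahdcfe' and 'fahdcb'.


Building DP table for s1='ahdcfe' (len 6) and s2='fahdcb' (len 6):
       f  a  h  d  c  b
    0  1  2  3  4  5  6
  a 1  1  1  2  3  4  5
  h 2  2  2  1  2  3  4
  d 3  3  3  2  1  2  3
  c 4  4  4  3  2  1  2
  f 5  4  5  4  3  2  2
  e 6  5  5  5  4  3  3
Edit distance = dp[6][6] = 3

3


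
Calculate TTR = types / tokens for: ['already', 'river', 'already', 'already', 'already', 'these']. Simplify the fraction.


Tokens: 6
Unique types: ('already', 'river', 'these') = 3
TTR = 3/6
Simplify: divide both by 3 -> 1/2
TTR = 1/2

1/2


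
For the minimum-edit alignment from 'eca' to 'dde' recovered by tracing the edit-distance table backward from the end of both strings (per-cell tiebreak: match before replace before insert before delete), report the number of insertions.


Edit distance = 3. Backtracking from cell (3, 3) with preference match > replace > insert > delete,
then listing the resulting alignment 'eca' -> 'dde' left to right:
  Step 1: replace e->d
  Step 2: replace c->d
  Step 3: replace a->e
Total insertions: 0

0


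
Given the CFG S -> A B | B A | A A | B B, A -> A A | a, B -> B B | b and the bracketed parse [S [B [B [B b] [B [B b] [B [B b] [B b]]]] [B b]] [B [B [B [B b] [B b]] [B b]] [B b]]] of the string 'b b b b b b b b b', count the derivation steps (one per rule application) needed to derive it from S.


Every bracketed nonterminal node [X ...] in the tree is produced by exactly one rule application.
Reading the tree off as a leftmost derivation:
  Step 1: S  =>  B B   (applied S -> B B)
  Step 2: B B  =>  B B B   (applied B -> B B)
  Step 3: B B B  =>  B B B B   (applied B -> B B)
  Step 4: B B B B  =>  b B B B   (applied B -> b)
  Step 5: b B B B  =>  b B B B B   (applied B -> B B)
  Step 6: b B B B B  =>  b b B B B   (applied B -> b)
  Step 7: b b B B B  =>  b b B B B B   (applied B -> B B)
  Step 8: b b B B B B  =>  b b b B B B   (applied B -> b)
  Step 9: b b b B B B  =>  b b b b B B   (applied B -> b)
  Step 10: b b b b B B  =>  b b b b b B   (applied B -> b)
  Step 11: b b b b b B  =>  b b b b b B B   (applied B -> B B)
  Step 12: b b b b b B B  =>  b b b b b B B B   (applied B -> B B)
  Step 13: b b b b b B B B  =>  b b b b b B B B B   (applied B -> B B)
  Step 14: b b b b b B B B B  =>  b b b b b b B B B   (applied B -> b)
  Step 15: b b b b b b B B B  =>  b b b b b b b B B   (applied B -> b)
  Step 16: b b b b b b b B B  =>  b b b b b b b b B   (applied B -> b)
  Step 17: b b b b b b b b B  =>  b b b b b b b b b   (applied B -> b)
Final yield: b b b b b b b b b
Total rewrite steps: 17

17


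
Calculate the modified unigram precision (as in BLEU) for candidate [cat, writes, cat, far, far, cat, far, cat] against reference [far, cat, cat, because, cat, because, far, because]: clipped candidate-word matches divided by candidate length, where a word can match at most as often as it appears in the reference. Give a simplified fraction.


Reference word counts: {'because': 3, 'cat': 3, 'far': 2}
Checking each candidate word (with clipping):
  'cat' -> in reference (ref count 3, used 1/3) -> match (matches: 1)
  'writes' -> not in reference -> no match (matches: 1)
  'cat' -> in reference (ref count 3, used 2/3) -> match (matches: 2)
  'far' -> in reference (ref count 2, used 1/2) -> match (matches: 3)
  'far' -> in reference (ref count 2, used 2/2) -> match (matches: 4)
  'cat' -> in reference (ref count 3, used 3/3) -> match (matches: 5)
  'far' -> ref count 2 already used up (2/2) -> clipped, no match (matches: 5)
  'cat' -> ref count 3 already used up (3/3) -> clipped, no match (matches: 5)
Clipped matches: 5, Candidate length: 8
Precision = 5/8

5/8


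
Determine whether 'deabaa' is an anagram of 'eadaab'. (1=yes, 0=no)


Sort characters of 'deabaa': 'aaabde'
Sort characters of 'eadaab': 'aaabde'
Sorted forms match -> they ARE anagrams
Result: 1

1


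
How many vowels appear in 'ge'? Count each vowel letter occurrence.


Scanning each character of 'ge':
  Position 1: 'g' -> consonant (running count: 0)
  Position 2: 'e' -> vowel (running count: 1)
Total vowels: 1

1


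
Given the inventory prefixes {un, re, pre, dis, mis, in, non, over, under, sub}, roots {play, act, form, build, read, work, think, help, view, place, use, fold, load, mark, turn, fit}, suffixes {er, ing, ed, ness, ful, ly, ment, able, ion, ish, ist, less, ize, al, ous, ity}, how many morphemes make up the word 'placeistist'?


Segmenting 'placeistist' against the inventory:
  'place' -> root (morpheme 1)
  'ist' -> suffix (morpheme 2)
  'ist' -> suffix (morpheme 3)
Total morphemes: 3

3


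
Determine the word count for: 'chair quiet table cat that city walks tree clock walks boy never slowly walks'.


Counting words by splitting on spaces:
  Word 1: 'chair'
  Word 2: 'quiet'
  Word 3: 'table'
  Word 4: 'cat'
  Word 5: 'that'
  Word 6: 'city'
  Word 7: 'walks'
  Word 8: 'tree'
  Word 9: 'clock'
  Word 10: 'walks'
  Word 11: 'boy'
  Word 12: 'never'
  Word 13: 'slowly'
  Word 14: 'walks'
Total words: 14

14


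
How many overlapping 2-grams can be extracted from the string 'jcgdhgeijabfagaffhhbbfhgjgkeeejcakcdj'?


String 'jcgdhgeijabfagaffhhbbfhgjgkeeejcakcdj' has length L = 37.
Number of overlapping n-grams = L - n + 1
Substituting: 37 - 2 + 1 = 36

36


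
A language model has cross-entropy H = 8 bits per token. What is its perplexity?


Perplexity formula: PP = 2^H
H = 8
PP = 2^8
Steps: 2^1 = 2, 2^2 = 4, 2^3 = 8, 2^4 = 16, 2^5 = 32, 2^6 = 64, 2^7 = 128, 2^8 = 256
PP = 256

256


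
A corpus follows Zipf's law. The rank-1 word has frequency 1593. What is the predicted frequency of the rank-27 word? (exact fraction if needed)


Zipf's law: freq(rank) = f1 / rank
f1 = 1593, rank = 27
freq = 1593 / 27
= 59

59


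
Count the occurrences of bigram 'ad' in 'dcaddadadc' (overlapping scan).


Scanning 'dcaddadadc' for bigram 'ad':
  Position 0: 'dc' -> no
  Position 1: 'ca' -> no
  Position 2: 'ad' -> MATCH
  Position 3: 'dd' -> no
  Position 4: 'da' -> no
  Position 5: 'ad' -> MATCH
  Position 6: 'da' -> no
  Position 7: 'ad' -> MATCH
  Position 8: 'dc' -> no
Total matches: 3

3


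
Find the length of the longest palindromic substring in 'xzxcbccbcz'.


Scanning 'xzxcbccbcz' for palindromic substrings.
Substring at positions 3-8: 'cbccbc'.
Check: reverse('cbccbc') = 'cbccbc' -> palindrome confirmed.
Neighbouring characters ('x' / 'z') break symmetry, so it cannot extend further.
No longer palindromic substring exists; longest length = 6

6


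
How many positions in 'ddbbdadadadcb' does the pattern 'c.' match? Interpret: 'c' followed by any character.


Pattern: c. means 'c' followed by any character.
Scanning 'ddbbdadadadcb' position-by-position:
  Pos 0: window 'dd' -> no
  Pos 1: window 'db' -> no
  Pos 2: window 'bb' -> no
  Pos 3: window 'bd' -> no
  Pos 4: window 'da' -> no
  Pos 5: window 'ad' -> no
  Pos 6: window 'da' -> no
  Pos 7: window 'ad' -> no
  Pos 8: window 'da' -> no
  Pos 9: window 'ad' -> no
  Pos 10: window 'dc' -> no
  Pos 11: window 'cb' -> MATCH
  Pos 12: window 'b' -> no
Total matches: 1

1


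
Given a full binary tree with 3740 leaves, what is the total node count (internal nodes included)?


Leaf nodes (terminals): 3740
Internal nodes = n - 1 = 3740 - 1 = 3739
Total = leaves + internal = 3740 + 3739 = 7479

7479


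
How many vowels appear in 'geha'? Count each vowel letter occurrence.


Scanning each character of 'geha':
  Position 1: 'g' -> consonant (running count: 0)
  Position 2: 'e' -> vowel (running count: 1)
  Position 3: 'h' -> consonant (running count: 1)
  Position 4: 'a' -> vowel (running count: 2)
Total vowels: 2

2


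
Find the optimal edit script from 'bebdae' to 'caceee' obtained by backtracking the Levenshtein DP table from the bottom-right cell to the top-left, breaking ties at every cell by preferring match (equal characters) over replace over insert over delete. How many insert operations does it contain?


Edit distance = 5. Backtracking from cell (6, 6) with preference match > replace > insert > delete,
then listing the resulting alignment 'bebdae' -> 'caceee' left to right:
  Step 1: replace b->c
  Step 2: replace e->a
  Step 3: replace b->c
  Step 4: replace d->e
  Step 5: replace a->e
  Step 6: keep 'e'
Total insertions: 0

0


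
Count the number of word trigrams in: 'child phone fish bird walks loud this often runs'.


Word trigrams from [9] words:
  Trigram 1: (child phone fish)
  Trigram 2: (phone fish bird)
  Trigram 3: (fish bird walks)
  Trigram 4: (bird walks loud)
  Trigram 5: (walks loud this)
  Trigram 6: (loud this often)
  Trigram 7: (this often runs)
Total word trigrams: 9 - 2 = 7

7


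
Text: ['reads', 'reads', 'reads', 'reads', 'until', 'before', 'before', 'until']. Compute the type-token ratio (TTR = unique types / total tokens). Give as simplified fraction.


Tokens: 8
Unique types: ('before', 'reads', 'until') = 3
TTR = 3/8
Already in lowest terms.

3/8


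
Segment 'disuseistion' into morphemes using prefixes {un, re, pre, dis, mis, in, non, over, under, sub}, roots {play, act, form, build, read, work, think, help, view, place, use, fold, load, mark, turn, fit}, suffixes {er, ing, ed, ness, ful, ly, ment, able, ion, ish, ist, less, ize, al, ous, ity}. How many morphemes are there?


Segmenting 'disuseistion' against the inventory:
  'dis' -> prefix (morpheme 1)
  'use' -> root (morpheme 2)
  'ist' -> suffix (morpheme 3)
  'ion' -> suffix (morpheme 4)
Total morphemes: 4

4


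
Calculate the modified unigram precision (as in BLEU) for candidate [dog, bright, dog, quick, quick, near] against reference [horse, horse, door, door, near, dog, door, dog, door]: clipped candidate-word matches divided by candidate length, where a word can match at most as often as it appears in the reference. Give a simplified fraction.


Reference word counts: {'dog': 2, 'door': 4, 'horse': 2, 'near': 1}
Checking each candidate word (with clipping):
  'dog' -> in reference (ref count 2, used 1/2) -> match (matches: 1)
  'bright' -> not in reference -> no match (matches: 1)
  'dog' -> in reference (ref count 2, used 2/2) -> match (matches: 2)
  'quick' -> not in reference -> no match (matches: 2)
  'quick' -> not in reference -> no match (matches: 2)
  'near' -> in reference (ref count 1, used 1/1) -> match (matches: 3)
Clipped matches: 3, Candidate length: 6
Precision = 3/6 = 1/2

1/2


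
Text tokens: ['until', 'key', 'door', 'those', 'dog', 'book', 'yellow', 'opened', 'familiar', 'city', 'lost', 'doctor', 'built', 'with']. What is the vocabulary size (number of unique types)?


Listing all tokens and tracking unique types:
  Token 1: 'until' -> NEW (unique so far: 1)
  Token 2: 'key' -> NEW (unique so far: 2)
  Token 3: 'door' -> NEW (unique so far: 3)
  Token 4: 'those' -> NEW (unique so far: 4)
  Token 5: 'dog' -> NEW (unique so far: 5)
  Token 6: 'book' -> NEW (unique so far: 6)
  Token 7: 'yellow' -> NEW (unique so far: 7)
  Token 8: 'opened' -> NEW (unique so far: 8)
  Token 9: 'familiar' -> NEW (unique so far: 9)
  Token 10: 'city' -> NEW (unique so far: 10)
  Token 11: 'lost' -> NEW (unique so far: 11)
  Token 12: 'doctor' -> NEW (unique so far: 12)
  Token 13: 'built' -> NEW (unique so far: 13)
  Token 14: 'with' -> NEW (unique so far: 14)
Unique types: ('book', 'built', 'city', 'doctor', 'dog', 'door', 'familiar', 'key', 'lost', 'opened', 'those', 'until', 'with', 'yellow')
Vocabulary size: 14

14


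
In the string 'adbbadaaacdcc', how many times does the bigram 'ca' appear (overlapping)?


Scanning 'adbbadaaacdcc' for bigram 'ca':
  Position 0: 'ad' -> no
  Position 1: 'db' -> no
  Position 2: 'bb' -> no
  Position 3: 'ba' -> no
  Position 4: 'ad' -> no
  Position 5: 'da' -> no
  Position 6: 'aa' -> no
  Position 7: 'aa' -> no
  Position 8: 'ac' -> no
  Position 9: 'cd' -> no
  Position 10: 'dc' -> no
  Position 11: 'cc' -> no
Total matches: 0

0


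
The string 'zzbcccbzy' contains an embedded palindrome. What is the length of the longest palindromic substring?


Scanning 'zzbcccbzy' for palindromic substrings.
Substring at positions 1-7: 'zbcccbz'.
Check: reverse('zbcccbz') = 'zbcccbz' -> palindrome confirmed.
Neighbouring characters ('z' / 'y') break symmetry, so it cannot extend further.
No longer palindromic substring exists; longest length = 7

7


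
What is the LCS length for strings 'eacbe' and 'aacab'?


DP table for LCS of 'eacbe' and 'aacab':
       a  a  c  a  b
    0  0  0  0  0  0
  e 0  0  0  0  0  0
  a 0  1  1  1  1  1
  c 0  1  1  2  2  2
  b 0  1  1  2  2  3
  e 0  1  1  2  2  3
LCS: 'acb'
LCS length = 3

3


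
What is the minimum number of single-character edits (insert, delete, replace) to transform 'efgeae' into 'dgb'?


Building DP table for s1='efgeae' (len 6) and s2='dgb' (len 3):
       d  g  b
    0  1  2  3
  e 1  1  2  3
  f 2  2  2  3
  g 3  3  2  3
  e 4  4  3  3
  a 5  5  4  4
  e 6  6  5  5
Edit distance = dp[6][3] = 5

5


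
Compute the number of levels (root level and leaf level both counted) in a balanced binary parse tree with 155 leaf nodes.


In a balanced binary tree with n leaves the deepest leaf is ceil(log2(n)) edges below the root,
so counting node levels inclusive of root and leaves gives ceil(log2(n)) + 1 levels.
log2(155) = 7.2761
ceil(7.2761) = 8
levels = 8 + 1 = 9

9


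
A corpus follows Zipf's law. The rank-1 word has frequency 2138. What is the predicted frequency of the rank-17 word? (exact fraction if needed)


Zipf's law: freq(rank) = f1 / rank
f1 = 2138, rank = 17
freq = 2138 / 17
GCD(2138, 17) = 1
Simplified: 2138/17

2138/17


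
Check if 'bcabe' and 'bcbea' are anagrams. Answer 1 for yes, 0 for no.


Sort characters of 'bcabe': 'abbce'
Sort characters of 'bcbea': 'abbce'
Sorted forms match -> they ARE anagrams
Result: 1

1


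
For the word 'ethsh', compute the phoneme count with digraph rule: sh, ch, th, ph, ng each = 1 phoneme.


Parsing 'ethsh' greedily, digraphs first:
  'e' -> vowel phoneme (phonemes so far: 1)
  'th' -> digraph (1 consonant phoneme) (phonemes so far: 2)
  'sh' -> digraph (1 consonant phoneme) (phonemes so far: 3)
Total phonemes: 3

3


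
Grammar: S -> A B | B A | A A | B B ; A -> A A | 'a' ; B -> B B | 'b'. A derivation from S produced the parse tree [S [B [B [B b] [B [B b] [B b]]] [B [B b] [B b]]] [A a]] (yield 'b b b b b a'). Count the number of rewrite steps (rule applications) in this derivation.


Every bracketed nonterminal node [X ...] in the tree is produced by exactly one rule application.
Reading the tree off as a leftmost derivation:
  Step 1: S  =>  B A   (applied S -> B A)
  Step 2: B A  =>  B B A   (applied B -> B B)
  Step 3: B B A  =>  B B B A   (applied B -> B B)
  Step 4: B B B A  =>  b B B A   (applied B -> b)
  Step 5: b B B A  =>  b B B B A   (applied B -> B B)
  Step 6: b B B B A  =>  b b B B A   (applied B -> b)
  Step 7: b b B B A  =>  b b b B A   (applied B -> b)
  Step 8: b b b B A  =>  b b b B B A   (applied B -> B B)
  Step 9: b b b B B A  =>  b b b b B A   (applied B -> b)
  Step 10: b b b b B A  =>  b b b b b A   (applied B -> b)
  Step 11: b b b b b A  =>  b b b b b a   (applied A -> a)
Final yield: b b b b b a
Total rewrite steps: 11

11


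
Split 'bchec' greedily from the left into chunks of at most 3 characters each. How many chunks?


'bchec' has 5 characters.
Chunking with max size 3:
  Chunk 1: 'bch' (positions 0-2)
  Chunk 2: 'ec' (positions 3-4)
Total chunks: ceil(5 / 3) = 2

2


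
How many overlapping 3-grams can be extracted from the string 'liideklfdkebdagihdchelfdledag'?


String 'liideklfdkebdagihdchelfdledag' has length L = 29.
Number of overlapping n-grams = L - n + 1
Substituting: 29 - 3 + 1 = 27

27


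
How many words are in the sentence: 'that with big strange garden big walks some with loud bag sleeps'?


Counting words by splitting on spaces:
  Word 1: 'that'
  Word 2: 'with'
  Word 3: 'big'
  Word 4: 'strange'
  Word 5: 'garden'
  Word 6: 'big'
  Word 7: 'walks'
  Word 8: 'some'
  Word 9: 'with'
  Word 10: 'loud'
  Word 11: 'bag'
  Word 12: 'sleeps'
Total words: 12

12


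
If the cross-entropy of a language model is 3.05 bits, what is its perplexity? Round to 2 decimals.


Perplexity formula: PP = 2^H
H = 3.05
PP = 2^3.05
Decompose: 2^3.05 = 2^3 * 2^0.05
2^3 = 8, 2^0.05 ~ 1.0352649
PP ~ 8 * 1.0352649 = 8.2821192
Rounded to 2 decimals: 8.28

8.28


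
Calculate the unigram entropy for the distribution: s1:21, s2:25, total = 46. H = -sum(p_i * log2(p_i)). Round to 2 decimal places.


Computing entropy H = -sum(p_i * log2(p_i)):
  s1: p = 21/46 = 0.4565, -p*log2(p) = 0.5164
  s2: p = 25/46 = 0.5435, -p*log2(p) = 0.4781
H = sum of terms = 0.9945
Rounded to 2 decimals: 0.99

0.99


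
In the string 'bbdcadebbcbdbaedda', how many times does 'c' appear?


Scanning 'bbdcadebbcbdbaedda' for 'c':
  Position 3: 'c' -> MATCH (count: 1)
  Position 9: 'c' -> MATCH (count: 2)
Total occurrences of 'c': 2

2


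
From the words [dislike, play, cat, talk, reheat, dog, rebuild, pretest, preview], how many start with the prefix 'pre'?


Checking each word for prefix 'pre':
  'dislike' -> no (count: 0)
  'play' -> no (count: 0)
  'cat' -> no (count: 0)
  'talk' -> no (count: 0)
  'reheat' -> no (count: 0)
  'dog' -> no (count: 0)
  'rebuild' -> no (count: 0)
  'pretest' -> YES, starts with 'pre' (count: 1)
  'preview' -> YES, starts with 'pre' (count: 2)
Total with prefix 'pre': 2

2


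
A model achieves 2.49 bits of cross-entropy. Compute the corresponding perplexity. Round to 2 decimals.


Perplexity formula: PP = 2^H
H = 2.49
PP = 2^2.49
Decompose: 2^2.49 = 2^2 * 2^0.49
2^2 = 4, 2^0.49 ~ 1.4044449
PP ~ 4 * 1.4044449 = 5.6177796
Rounded to 2 decimals: 5.62

5.62


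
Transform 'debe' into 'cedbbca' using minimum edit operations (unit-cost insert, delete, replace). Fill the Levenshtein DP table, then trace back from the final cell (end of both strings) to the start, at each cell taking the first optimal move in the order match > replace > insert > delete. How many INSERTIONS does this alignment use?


Edit distance = 5. Backtracking from cell (4, 7) with preference match > replace > insert > delete,
then listing the resulting alignment 'debe' -> 'cedbbca' left to right:
  Step 1: insert 'c' [insertion #1]
  Step 2: insert 'e' [insertion #2]
  Step 3: keep 'd'
  Step 4: replace e->b
  Step 5: keep 'b'
  Step 6: insert 'c' [insertion #3]
  Step 7: replace e->a
Total insertions: 3

3


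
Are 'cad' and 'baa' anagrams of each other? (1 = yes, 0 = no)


Sort characters of 'cad': 'acd'
Sort characters of 'baa': 'aab'
Sorted forms differ -> they are NOT anagrams
Result: 0

0


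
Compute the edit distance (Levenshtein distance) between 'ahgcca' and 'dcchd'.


Building DP table for s1='ahgcca' (len 6) and s2='dcchd' (len 5):
       d  c  c  h  d
    0  1  2  3  4  5
  a 1  1  2  3  4  5
  h 2  2  2  3  3  4
  g 3  3  3  3  4  4
  c 4  4  3  3  4  5
  c 5  5  4  3  4  5
  a 6  6  5  4  4  5
Edit distance = dp[6][5] = 5

5


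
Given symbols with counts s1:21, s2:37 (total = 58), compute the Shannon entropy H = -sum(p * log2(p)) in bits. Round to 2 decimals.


Computing entropy H = -sum(p_i * log2(p_i)):
  s1: p = 21/58 = 0.3621, -p*log2(p) = 0.5307
  s2: p = 37/58 = 0.6379, -p*log2(p) = 0.4137
H = sum of terms = 0.9444
Rounded to 2 decimals: 0.94

0.94


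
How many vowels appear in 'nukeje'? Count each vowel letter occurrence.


Scanning each character of 'nukeje':
  Position 1: 'n' -> consonant (running count: 0)
  Position 2: 'u' -> vowel (running count: 1)
  Position 3: 'k' -> consonant (running count: 1)
  Position 4: 'e' -> vowel (running count: 2)
  Position 5: 'j' -> consonant (running count: 2)
  Position 6: 'e' -> vowel (running count: 3)
Total vowels: 3

3


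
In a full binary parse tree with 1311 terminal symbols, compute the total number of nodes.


Leaf nodes (terminals): 1311
Internal nodes = n - 1 = 1311 - 1 = 1310
Total = leaves + internal = 1311 + 1310 = 2621

2621


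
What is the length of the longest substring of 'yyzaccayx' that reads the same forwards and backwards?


Scanning 'yyzaccayx' for palindromic substrings.
Substring at positions 3-6: 'acca'.
Check: reverse('acca') = 'acca' -> palindrome confirmed.
Neighbouring characters ('z' / 'y') break symmetry, so it cannot extend further.
No longer palindromic substring exists; longest length = 4

4


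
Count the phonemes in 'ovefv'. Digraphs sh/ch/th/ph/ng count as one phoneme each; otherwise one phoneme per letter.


Parsing 'ovefv' greedily, digraphs first:
  'o' -> vowel phoneme (phonemes so far: 1)
  'v' -> consonant phoneme (phonemes so far: 2)
  'e' -> vowel phoneme (phonemes so far: 3)
  'f' -> consonant phoneme (phonemes so far: 4)
  'v' -> consonant phoneme (phonemes so far: 5)
Total phonemes: 5

5


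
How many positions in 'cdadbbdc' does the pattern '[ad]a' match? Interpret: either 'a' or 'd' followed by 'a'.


Pattern: [ad]a means either 'a' or 'd' followed by 'a'.
Scanning 'cdadbbdc' position-by-position:
  Pos 0: window 'cd' -> no
  Pos 1: window 'da' -> MATCH
  Pos 2: window 'ad' -> no
  Pos 3: window 'db' -> no
  Pos 4: window 'bb' -> no
  Pos 5: window 'bd' -> no
  Pos 6: window 'dc' -> no
  Pos 7: window 'c' -> no
Total matches: 1

1


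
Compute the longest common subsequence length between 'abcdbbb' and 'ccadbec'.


DP table for LCS of 'abcdbbb' and 'ccadbec':
       c  c  a  d  b  e  c
    0  0  0  0  0  0  0  0
  a 0  0  0  1  1  1  1  1
  b 0  0  0  1  1  2  2  2
  c 0  1  1  1  1  2  2  3
  d 0  1  1  1  2  2  2  3
  b 0  1  1  1  2  3  3  3
  b 0  1  1  1  2  3  3  3
  b 0  1  1  1  2  3  3  3
LCS: 'abc'
LCS length = 3

3


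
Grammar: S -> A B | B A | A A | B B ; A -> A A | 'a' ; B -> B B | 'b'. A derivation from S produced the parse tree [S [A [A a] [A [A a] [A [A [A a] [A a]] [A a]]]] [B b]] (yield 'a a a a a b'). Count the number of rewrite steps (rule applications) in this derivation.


Every bracketed nonterminal node [X ...] in the tree is produced by exactly one rule application.
Reading the tree off as a leftmost derivation:
  Step 1: S  =>  A B   (applied S -> A B)
  Step 2: A B  =>  A A B   (applied A -> A A)
  Step 3: A A B  =>  a A B   (applied A -> a)
  Step 4: a A B  =>  a A A B   (applied A -> A A)
  Step 5: a A A B  =>  a a A B   (applied A -> a)
  Step 6: a a A B  =>  a a A A B   (applied A -> A A)
  Step 7: a a A A B  =>  a a A A A B   (applied A -> A A)
  Step 8: a a A A A B  =>  a a a A A B   (applied A -> a)
  Step 9: a a a A A B  =>  a a a a A B   (applied A -> a)
  Step 10: a a a a A B  =>  a a a a a B   (applied A -> a)
  Step 11: a a a a a B  =>  a a a a a b   (applied B -> b)
Final yield: a a a a a b
Total rewrite steps: 11

11


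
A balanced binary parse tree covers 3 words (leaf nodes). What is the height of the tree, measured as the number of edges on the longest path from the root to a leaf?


In a balanced binary tree with n leaves the deepest leaf is ceil(log2(n)) edges below the root.
log2(3) = 1.5850
ceil(1.5850) = 2
height (edges) = 2

2


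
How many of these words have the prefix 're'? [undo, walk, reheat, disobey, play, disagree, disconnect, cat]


Checking each word for prefix 're':
  'undo' -> no (count: 0)
  'walk' -> no (count: 0)
  'reheat' -> YES, starts with 're' (count: 1)
  'disobey' -> no (count: 1)
  'play' -> no (count: 1)
  'disagree' -> no (count: 1)
  'disconnect' -> no (count: 1)
  'cat' -> no (count: 1)
Total with prefix 're': 1

1


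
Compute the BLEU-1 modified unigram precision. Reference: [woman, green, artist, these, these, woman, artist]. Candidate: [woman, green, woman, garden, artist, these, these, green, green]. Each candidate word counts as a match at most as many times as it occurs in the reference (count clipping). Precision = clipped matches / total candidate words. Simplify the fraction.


Reference word counts: {'artist': 2, 'green': 1, 'these': 2, 'woman': 2}
Checking each candidate word (with clipping):
  'woman' -> in reference (ref count 2, used 1/2) -> match (matches: 1)
  'green' -> in reference (ref count 1, used 1/1) -> match (matches: 2)
  'woman' -> in reference (ref count 2, used 2/2) -> match (matches: 3)
  'garden' -> not in reference -> no match (matches: 3)
  'artist' -> in reference (ref count 2, used 1/2) -> match (matches: 4)
  'these' -> in reference (ref count 2, used 1/2) -> match (matches: 5)
  'these' -> in reference (ref count 2, used 2/2) -> match (matches: 6)
  'green' -> ref count 1 already used up (1/1) -> clipped, no match (matches: 6)
  'green' -> ref count 1 already used up (1/1) -> clipped, no match (matches: 6)
Clipped matches: 6, Candidate length: 9
Precision = 6/9 = 2/3

2/3


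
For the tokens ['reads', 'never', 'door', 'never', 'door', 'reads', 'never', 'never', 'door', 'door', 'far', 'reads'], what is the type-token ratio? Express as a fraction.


Tokens: 12
Unique types: ('door', 'far', 'never', 'reads') = 4
TTR = 4/12
Simplify: divide both by 4 -> 1/3
TTR = 1/3

1/3


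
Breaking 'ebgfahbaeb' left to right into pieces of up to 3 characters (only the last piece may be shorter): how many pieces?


'ebgfahbaeb' has 10 characters.
Chunking with max size 3:
  Chunk 1: 'ebg' (positions 0-2)
  Chunk 2: 'fah' (positions 3-5)
  Chunk 3: 'bae' (positions 6-8)
  Chunk 4: 'b' (positions 9-9)
Total chunks: ceil(10 / 3) = 4

4


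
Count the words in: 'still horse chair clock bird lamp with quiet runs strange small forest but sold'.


Counting words by splitting on spaces:
  Word 1: 'still'
  Word 2: 'horse'
  Word 3: 'chair'
  Word 4: 'clock'
  Word 5: 'bird'
  Word 6: 'lamp'
  Word 7: 'with'
  Word 8: 'quiet'
  Word 9: 'runs'
  Word 10: 'strange'
  Word 11: 'small'
  Word 12: 'forest'
  Word 13: 'but'
  Word 14: 'sold'
Total words: 14

14


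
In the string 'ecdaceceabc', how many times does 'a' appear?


Scanning 'ecdaceceabc' for 'a':
  Position 3: 'a' -> MATCH (count: 1)
  Position 8: 'a' -> MATCH (count: 2)
Total occurrences of 'a': 2

2


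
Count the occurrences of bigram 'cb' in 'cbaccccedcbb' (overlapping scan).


Scanning 'cbaccccedcbb' for bigram 'cb':
  Position 0: 'cb' -> MATCH
  Position 1: 'ba' -> no
  Position 2: 'ac' -> no
  Position 3: 'cc' -> no
  Position 4: 'cc' -> no
  Position 5: 'cc' -> no
  Position 6: 'ce' -> no
  Position 7: 'ed' -> no
  Position 8: 'dc' -> no
  Position 9: 'cb' -> MATCH
  Position 10: 'bb' -> no
Total matches: 2

2


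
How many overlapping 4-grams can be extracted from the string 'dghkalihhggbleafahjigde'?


String 'dghkalihhggbleafahjigde' has length L = 23.
Number of overlapping n-grams = L - n + 1
Substituting: 23 - 4 + 1 = 20

20


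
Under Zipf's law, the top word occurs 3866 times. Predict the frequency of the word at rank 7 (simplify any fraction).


Zipf's law: freq(rank) = f1 / rank
f1 = 3866, rank = 7
freq = 3866 / 7
GCD(3866, 7) = 1
Simplified: 3866/7

3866/7


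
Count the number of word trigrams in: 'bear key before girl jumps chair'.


Word trigrams from [6] words:
  Trigram 1: (bear key before)
  Trigram 2: (key before girl)
  Trigram 3: (before girl jumps)
  Trigram 4: (girl jumps chair)
Total word trigrams: 6 - 2 = 4

4


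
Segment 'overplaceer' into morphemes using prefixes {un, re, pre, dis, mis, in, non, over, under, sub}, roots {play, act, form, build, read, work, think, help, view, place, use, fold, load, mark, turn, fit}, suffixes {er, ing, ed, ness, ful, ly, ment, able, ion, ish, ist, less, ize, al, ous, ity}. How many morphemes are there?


Segmenting 'overplaceer' against the inventory:
  'over' -> prefix (morpheme 1)
  'place' -> root (morpheme 2)
  'er' -> suffix (morpheme 3)
Total morphemes: 3

3


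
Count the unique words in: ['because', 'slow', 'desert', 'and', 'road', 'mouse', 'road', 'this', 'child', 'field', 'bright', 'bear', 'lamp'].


Listing all tokens and tracking unique types:
  Token 1: 'because' -> NEW (unique so far: 1)
  Token 2: 'slow' -> NEW (unique so far: 2)
  Token 3: 'desert' -> NEW (unique so far: 3)
  Token 4: 'and' -> NEW (unique so far: 4)
  Token 5: 'road' -> NEW (unique so far: 5)
  Token 6: 'mouse' -> NEW (unique so far: 6)
  Token 7: 'road' -> duplicate (unique so far: 6)
  Token 8: 'this' -> NEW (unique so far: 7)
  Token 9: 'child' -> NEW (unique so far: 8)
  Token 10: 'field' -> NEW (unique so far: 9)
  Token 11: 'bright' -> NEW (unique so far: 10)
  Token 12: 'bear' -> NEW (unique so far: 11)
  Token 13: 'lamp' -> NEW (unique so far: 12)
Unique types: ('and', 'bear', 'because', 'bright', 'child', 'desert', 'field', 'lamp', 'mouse', 'road', 'slow', 'this')
Vocabulary size: 12

12


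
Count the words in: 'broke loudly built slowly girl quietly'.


Counting words by splitting on spaces:
  Word 1: 'broke'
  Word 2: 'loudly'
  Word 3: 'built'
  Word 4: 'slowly'
  Word 5: 'girl'
  Word 6: 'quietly'
Total words: 6

6


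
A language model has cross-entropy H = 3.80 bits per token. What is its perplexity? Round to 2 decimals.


Perplexity formula: PP = 2^H
H = 3.80
PP = 2^3.80
Decompose: 2^3.80 = 2^3 * 2^0.80
2^3 = 8, 2^0.80 ~ 1.7411011
PP ~ 8 * 1.7411011 = 13.9288088
Rounded to 2 decimals: 13.93

13.93


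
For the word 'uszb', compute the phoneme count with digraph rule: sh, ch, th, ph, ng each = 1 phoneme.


Parsing 'uszb' greedily, digraphs first:
  'u' -> vowel phoneme (phonemes so far: 1)
  's' -> consonant phoneme (phonemes so far: 2)
  'z' -> consonant phoneme (phonemes so far: 3)
  'b' -> consonant phoneme (phonemes so far: 4)
Total phonemes: 4

4


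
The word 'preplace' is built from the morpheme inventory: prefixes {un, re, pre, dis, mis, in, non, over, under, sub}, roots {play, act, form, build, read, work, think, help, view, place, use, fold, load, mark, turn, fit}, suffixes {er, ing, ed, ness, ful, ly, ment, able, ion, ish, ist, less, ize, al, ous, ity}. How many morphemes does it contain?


Segmenting 'preplace' against the inventory:
  'pre' -> prefix (morpheme 1)
  'place' -> root (morpheme 2)
Total morphemes: 2

2


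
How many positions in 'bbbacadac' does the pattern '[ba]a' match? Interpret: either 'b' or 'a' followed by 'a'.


Pattern: [ba]a means either 'b' or 'a' followed by 'a'.
Scanning 'bbbacadac' position-by-position:
  Pos 0: window 'bb' -> no
  Pos 1: window 'bb' -> no
  Pos 2: window 'ba' -> MATCH
  Pos 3: window 'ac' -> no
  Pos 4: window 'ca' -> no
  Pos 5: window 'ad' -> no
  Pos 6: window 'da' -> no
  Pos 7: window 'ac' -> no
  Pos 8: window 'c' -> no
Total matches: 1

1


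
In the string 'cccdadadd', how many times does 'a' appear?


Scanning 'cccdadadd' for 'a':
  Position 4: 'a' -> MATCH (count: 1)
  Position 6: 'a' -> MATCH (count: 2)
Total occurrences of 'a': 2

2


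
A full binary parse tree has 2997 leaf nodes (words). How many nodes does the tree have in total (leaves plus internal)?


Leaf nodes (terminals): 2997
Internal nodes = n - 1 = 2997 - 1 = 2996
Total = leaves + internal = 2997 + 2996 = 5993

5993


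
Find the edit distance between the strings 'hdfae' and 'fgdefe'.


Building DP table for s1='hdfae' (len 5) and s2='fgdefe' (len 6):
       f  g  d  e  f  e
    0  1  2  3  4  5  6
  h 1  1  2  3  4  5  6
  d 2  2  2  2  3  4  5
  f 3  2  3  3  3  3  4
  a 4  3  3  4  4  4  4
  e 5  4  4  4  4  5  4
Edit distance = dp[5][6] = 4

4


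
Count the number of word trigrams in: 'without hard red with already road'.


Word trigrams from [6] words:
  Trigram 1: (without hard red)
  Trigram 2: (hard red with)
  Trigram 3: (red with already)
  Trigram 4: (with already road)
Total word trigrams: 6 - 2 = 4

4


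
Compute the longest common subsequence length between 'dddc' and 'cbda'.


DP table for LCS of 'dddc' and 'cbda':
       c  b  d  a
    0  0  0  0  0
  d 0  0  0  1  1
  d 0  0  0  1  1
  d 0  0  0  1  1
  c 0  1  1  1  1
LCS: 'd'
LCS length = 1

1


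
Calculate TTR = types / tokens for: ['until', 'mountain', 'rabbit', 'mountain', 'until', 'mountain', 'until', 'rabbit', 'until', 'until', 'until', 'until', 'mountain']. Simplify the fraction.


Tokens: 13
Unique types: ('mountain', 'rabbit', 'until') = 3
TTR = 3/13
Already in lowest terms.

3/13


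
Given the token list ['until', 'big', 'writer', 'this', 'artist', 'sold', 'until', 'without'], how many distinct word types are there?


Listing all tokens and tracking unique types:
  Token 1: 'until' -> NEW (unique so far: 1)
  Token 2: 'big' -> NEW (unique so far: 2)
  Token 3: 'writer' -> NEW (unique so far: 3)
  Token 4: 'this' -> NEW (unique so far: 4)
  Token 5: 'artist' -> NEW (unique so far: 5)
  Token 6: 'sold' -> NEW (unique so far: 6)
  Token 7: 'until' -> duplicate (unique so far: 6)
  Token 8: 'without' -> NEW (unique so far: 7)
Unique types: ('artist', 'big', 'sold', 'this', 'until', 'without', 'writer')
Vocabulary size: 7

7


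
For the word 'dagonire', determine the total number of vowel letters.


Scanning each character of 'dagonire':
  Position 1: 'd' -> consonant (running count: 0)
  Position 2: 'a' -> vowel (running count: 1)
  Position 3: 'g' -> consonant (running count: 1)
  Position 4: 'o' -> vowel (running count: 2)
  Position 5: 'n' -> consonant (running count: 2)
  Position 6: 'i' -> vowel (running count: 3)
  Position 7: 'r' -> consonant (running count: 3)
  Position 8: 'e' -> vowel (running count: 4)
Total vowels: 4

4


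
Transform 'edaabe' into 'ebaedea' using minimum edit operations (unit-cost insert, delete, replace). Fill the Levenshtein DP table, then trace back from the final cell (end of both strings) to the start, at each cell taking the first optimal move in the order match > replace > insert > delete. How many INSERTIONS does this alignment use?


Edit distance = 4. Backtracking from cell (6, 7) with preference match > replace > insert > delete,
then listing the resulting alignment 'edaabe' -> 'ebaedea' left to right:
  Step 1: keep 'e'
  Step 2: replace d->b
  Step 3: keep 'a'
  Step 4: replace a->e
  Step 5: replace b->d
  Step 6: keep 'e'
  Step 7: insert 'a' [insertion #1]
Total insertions: 1

1


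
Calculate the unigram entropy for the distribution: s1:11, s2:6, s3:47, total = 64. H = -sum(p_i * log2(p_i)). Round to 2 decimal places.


Computing entropy H = -sum(p_i * log2(p_i)):
  s1: p = 11/64 = 0.1719, -p*log2(p) = 0.4367
  s2: p = 6/64 = 0.0938, -p*log2(p) = 0.3202
  s3: p = 47/64 = 0.7344, -p*log2(p) = 0.3271
H = sum of terms = 1.0840
Rounded to 2 decimals: 1.08

1.08


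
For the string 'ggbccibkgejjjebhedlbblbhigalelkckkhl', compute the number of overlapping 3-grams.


String 'ggbccibkgejjjebhedlbblbhigalelkckkhl' has length L = 36.
Number of overlapping n-grams = L - n + 1
Substituting: 36 - 3 + 1 = 34

34


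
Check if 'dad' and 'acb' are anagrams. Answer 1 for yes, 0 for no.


Sort characters of 'dad': 'add'
Sort characters of 'acb': 'abc'
Sorted forms differ -> they are NOT anagrams
Result: 0

0


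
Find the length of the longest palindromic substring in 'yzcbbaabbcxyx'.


Scanning 'yzcbbaabbcxyx' for palindromic substrings.
Substring at positions 2-9: 'cbbaabbc'.
Check: reverse('cbbaabbc') = 'cbbaabbc' -> palindrome confirmed.
Neighbouring characters ('z' / 'x') break symmetry, so it cannot extend further.
No longer palindromic substring exists; longest length = 8

8


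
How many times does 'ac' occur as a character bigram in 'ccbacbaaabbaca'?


Scanning 'ccbacbaaabbaca' for bigram 'ac':
  Position 0: 'cc' -> no
  Position 1: 'cb' -> no
  Position 2: 'ba' -> no
  Position 3: 'ac' -> MATCH
  Position 4: 'cb' -> no
  Position 5: 'ba' -> no
  Position 6: 'aa' -> no
  Position 7: 'aa' -> no
  Position 8: 'ab' -> no
  Position 9: 'bb' -> no
  Position 10: 'ba' -> no
  Position 11: 'ac' -> MATCH
  Position 12: 'ca' -> no
Total matches: 2

2


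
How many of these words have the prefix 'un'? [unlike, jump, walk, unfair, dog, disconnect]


Checking each word for prefix 'un':
  'unlike' -> YES, starts with 'un' (count: 1)
  'jump' -> no (count: 1)
  'walk' -> no (count: 1)
  'unfair' -> YES, starts with 'un' (count: 2)
  'dog' -> no (count: 2)
  'disconnect' -> no (count: 2)
Total with prefix 'un': 2

2


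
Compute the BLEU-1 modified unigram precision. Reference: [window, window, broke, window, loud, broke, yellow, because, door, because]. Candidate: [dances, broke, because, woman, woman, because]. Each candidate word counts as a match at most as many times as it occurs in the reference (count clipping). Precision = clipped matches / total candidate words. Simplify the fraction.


Reference word counts: {'because': 2, 'broke': 2, 'door': 1, 'loud': 1, 'window': 3, 'yellow': 1}
Checking each candidate word (with clipping):
  'dances' -> not in reference -> no match (matches: 0)
  'broke' -> in reference (ref count 2, used 1/2) -> match (matches: 1)
  'because' -> in reference (ref count 2, used 1/2) -> match (matches: 2)
  'woman' -> not in reference -> no match (matches: 2)
  'woman' -> not in reference -> no match (matches: 2)
  'because' -> in reference (ref count 2, used 2/2) -> match (matches: 3)
Clipped matches: 3, Candidate length: 6
Precision = 3/6 = 1/2

1/2


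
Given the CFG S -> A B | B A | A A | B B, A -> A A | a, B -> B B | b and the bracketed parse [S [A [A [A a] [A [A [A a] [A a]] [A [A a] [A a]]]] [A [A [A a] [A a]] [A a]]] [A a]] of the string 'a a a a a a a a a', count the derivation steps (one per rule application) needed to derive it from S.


Every bracketed nonterminal node [X ...] in the tree is produced by exactly one rule application.
Reading the tree off as a leftmost derivation:
  Step 1: S  =>  A A   (applied S -> A A)
  Step 2: A A  =>  A A A   (applied A -> A A)
  Step 3: A A A  =>  A A A A   (applied A -> A A)
  Step 4: A A A A  =>  a A A A   (applied A -> a)
  Step 5: a A A A  =>  a A A A A   (applied A -> A A)
  Step 6: a A A A A  =>  a A A A A A   (applied A -> A A)
  Step 7: a A A A A A  =>  a a A A A A   (applied A -> a)
  Step 8: a a A A A A  =>  a a a A A A   (applied A -> a)
  Step 9: a a a A A A  =>  a a a A A A A   (applied A -> A A)
  Step 10: a a a A A A A  =>  a a a a A A A   (applied A -> a)
  Step 11: a a a a A A A  =>  a a a a a A A   (applied A -> a)
  Step 12: a a a a a A A  =>  a a a a a A A A   (applied A -> A A)
  Step 13: a a a a a A A A  =>  a a a a a A A A A   (applied A -> A A)
  Step 14: a a a a a A A A A  =>  a a a a a a A A A   (applied A -> a)
  Step 15: a a a a a a A A A  =>  a a a a a a a A A   (applied A -> a)
  Step 16: a a a a a a a A A  =>  a a a a a a a a A   (applied A -> a)
  Step 17: a a a a a a a a A  =>  a a a a a a a a a   (applied A -> a)
Final yield: a a a a a a a a a
Total rewrite steps: 17

17


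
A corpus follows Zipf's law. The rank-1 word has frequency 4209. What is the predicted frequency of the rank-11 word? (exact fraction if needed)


Zipf's law: freq(rank) = f1 / rank
f1 = 4209, rank = 11
freq = 4209 / 11
GCD(4209, 11) = 1
Simplified: 4209/11

4209/11


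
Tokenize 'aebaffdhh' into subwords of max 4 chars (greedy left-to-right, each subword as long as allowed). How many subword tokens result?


'aebaffdhh' has 9 characters.
Chunking with max size 4:
  Chunk 1: 'aeba' (positions 0-3)
  Chunk 2: 'ffdh' (positions 4-7)
  Chunk 3: 'h' (positions 8-8)
Total chunks: ceil(9 / 4) = 3

3


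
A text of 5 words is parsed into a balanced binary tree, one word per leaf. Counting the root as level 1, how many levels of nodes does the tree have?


In a balanced binary tree with n leaves the deepest leaf is ceil(log2(n)) edges below the root,
so counting node levels inclusive of root and leaves gives ceil(log2(n)) + 1 levels.
log2(5) = 2.3219
ceil(2.3219) = 3
levels = 3 + 1 = 4

4
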